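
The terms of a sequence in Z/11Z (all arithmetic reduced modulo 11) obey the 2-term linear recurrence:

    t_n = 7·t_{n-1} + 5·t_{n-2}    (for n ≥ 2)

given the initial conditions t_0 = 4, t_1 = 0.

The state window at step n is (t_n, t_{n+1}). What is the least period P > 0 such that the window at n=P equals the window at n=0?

n=0: window = (4, 0)
n=1: window = (0, 9)
n=2: window = (9, 8)
n=3: window = (8, 2)
n=4: window = (2, 10)
n=5: window = (10, 3)
n=6: window = (3, 5)
n=7: window = (5, 6)
n=8: window = (6, 1)
n=9: window = (1, 4)
n=10: window = (4, 0)
window at n=10 equals window at n=0 → period = 10

10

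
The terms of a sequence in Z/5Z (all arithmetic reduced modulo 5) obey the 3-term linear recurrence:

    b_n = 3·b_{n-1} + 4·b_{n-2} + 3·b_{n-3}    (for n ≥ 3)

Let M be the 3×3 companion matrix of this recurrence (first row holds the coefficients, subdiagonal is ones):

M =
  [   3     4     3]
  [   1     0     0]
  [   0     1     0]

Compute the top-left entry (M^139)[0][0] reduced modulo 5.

0

(M^139)[0][0] is the top entry after applying M 139 times to the unit state (1, 0, 0). Equivalently it is h_{141} for the auxiliary sequence (h_n) obeying the same recurrence with h_2 = 1 and h_i = 0 for 0 ≤ i < 2:
h_3 = 3·1 + 4·0 + 3·0 = 3
h_4 = 3·3 + 4·1 + 3·0 = 3
h_5 = 3·3 + 4·3 + 3·1 = 4
h_6 = 3·4 + 4·3 + 3·3 = 3
h_7 = 3·3 + 4·4 + 3·3 = 4
h_8 = 3·4 + 4·3 + 3·4 = 1
h_9 = 3·1 + 4·4 + 3·3 = 3
h_10 = 3·3 + 4·1 + 3·4 = 0
h_11 = 3·0 + 4·3 + 3·1 = 0
h_12 = 3·0 + 4·0 + 3·3 = 4
h_13 = 3·4 + 4·0 + 3·0 = 2
h_14 = 3·2 + 4·4 + 3·0 = 2
h_15 = 3·2 + 4·2 + 3·4 = 1
h_16 = 3·1 + 4·2 + 3·2 = 2
h_17 = 3·2 + 4·1 + 3·2 = 1
h_18 = 3·1 + 4·2 + 3·1 = 4
h_19 = 3·4 + 4·1 + 3·2 = 2
h_20 = 3·2 + 4·4 + 3·1 = 0
h_21 = 3·0 + 4·2 + 3·4 = 0
h_22 = 3·0 + 4·0 + 3·2 = 1
(h_20, h_21, h_22) = (0, 0, 1) = (h_0, h_1, h_2), so the sequence has period 20.
141 ≡ 1 (mod 20), hence h_141 = h_1 = 0.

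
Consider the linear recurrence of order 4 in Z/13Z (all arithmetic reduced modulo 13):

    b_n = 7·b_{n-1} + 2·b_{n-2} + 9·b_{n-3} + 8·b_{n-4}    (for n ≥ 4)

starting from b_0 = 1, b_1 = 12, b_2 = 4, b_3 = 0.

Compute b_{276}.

11

b_4 = 7·0 + 2·4 + 9·12 + 8·1 = 7
b_5 = 7·7 + 2·0 + 9·4 + 8·12 = 12
b_6 = 7·12 + 2·7 + 9·0 + 8·4 = 0
b_7 = 7·0 + 2·12 + 9·7 + 8·0 = 9
b_8 = 7·9 + 2·0 + 9·12 + 8·7 = 6
b_9 = 7·6 + 2·9 + 9·0 + 8·12 = 0
Continuing the recurrence:
  b_10 = 2;  b_11 = 10;  b_12 = 5;  b_13 = 8;  b_14 = 3;  b_15 = 6
  b_16 = 4;  b_17 = 1;  b_18 = 2;  b_19 = 9;  b_20 = 4;  b_21 = 7
  b_22 = 11;  b_23 = 4;  b_24 = 2;  b_25 = 8;  b_26 = 2;  b_27 = 2
  b_28 = 2;  b_29 = 9;  b_30 = 10;  b_31 = 5;  b_32 = 9;  b_33 = 1
  b_34 = 7;  b_35 = 3;  b_36 = 12;  b_37 = 5;  b_38 = 12;  b_39 = 5
  b_40 = 5;  b_41 = 11;  b_42 = 7;  b_43 = 0;  b_44 = 10;  b_45 = 0
  b_46 = 11;  b_47 = 11;  b_48 = 10;  b_49 = 9;  b_50 = 10;  b_51 = 6
  b_52 = 2;  b_53 = 6;  b_54 = 11;  b_55 = 12;  b_56 = 7;  b_57 = 12
  b_58 = 8;  b_59 = 5;  b_60 = 7;  b_61 = 6;  b_62 = 9;  b_63 = 9
  b_64 = 9;  b_65 = 2;  b_66 = 3;  b_67 = 9;  b_68 = 3;  b_69 = 4
  b_70 = 9;  b_71 = 1;  b_72 = 7;  b_73 = 8;  b_74 = 8;  b_75 = 0
  b_76 = 1;  b_77 = 0;  b_78 = 1;  b_79 = 3;  b_80 = 5;  b_81 = 11
  b_82 = 5;  b_83 = 9;  b_84 = 4;  b_85 = 10;  b_86 = 4;  b_87 = 0
  b_88 = 0;  b_89 = 12;  b_90 = 12;  b_91 = 4;  b_92 = 4;  b_93 = 6
  b_94 = 0;  b_95 = 2;  b_96 = 9;  b_97 = 11;  b_98 = 9;  b_99 = 0
  b_100 = 7;  b_101 = 10;  b_102 = 0;  b_103 = 5;  b_104 = 12;  b_105 = 5
  b_106 = 0;  b_107 = 2;  b_108 = 12;  b_109 = 11;  b_110 = 2;  b_111 = 4
  b_112 = 6;  b_113 = 0;  b_114 = 12;  b_115 = 1;  b_116 = 1;  b_117 = 0
  b_118 = 3;  b_119 = 12;  b_120 = 7;  b_121 = 9;  b_122 = 1;  b_123 = 2
  b_124 = 10;  b_125 = 12;  b_126 = 0;  b_127 = 0;  b_128 = 6;  b_129 = 8
  b_130 = 3;  b_131 = 0;  b_132 = 9;  b_133 = 11;  b_134 = 2;  b_135 = 0
  b_136 = 6;  b_137 = 5;  b_138 = 11;  b_139 = 11;  b_140 = 10;  b_141 = 10
  b_142 = 4;  b_143 = 5;  b_144 = 5;  b_145 = 5;  b_146 = 5;  b_147 = 0
  b_148 = 4;  b_149 = 9;  b_150 = 7;  b_151 = 12;  b_152 = 3;  b_153 = 11
  b_154 = 0;  b_155 = 2;  b_156 = 7;  b_157 = 11;  b_158 = 5;  b_159 = 6
  b_160 = 12;  b_161 = 8;  b_162 = 5;  b_163 = 12;  b_164 = 2;  b_165 = 4
  b_166 = 11;  b_167 = 4;  b_168 = 11;  b_169 = 8;  b_170 = 7;  b_171 = 1
  b_172 = 12;  b_173 = 5;  b_174 = 7;  b_175 = 6;  b_176 = 2;  b_177 = 12
  b_178 = 3;  b_179 = 7;  b_180 = 10;  b_181 = 12;  b_182 = 9;  b_183 = 12
  b_184 = 4;  b_185 = 8;  b_186 = 10;  b_187 = 10;  b_188 = 12;  b_189 = 11
  b_190 = 11;  b_191 = 1;  b_192 = 3;  b_193 = 2;  b_194 = 0;  b_195 = 0
  b_196 = 3;  b_197 = 11;  b_198 = 5;  b_199 = 6;  b_200 = 6;  b_201 = 5
  b_202 = 11;  b_203 = 7;  b_204 = 8;  b_205 = 1;  b_206 = 5;  b_207 = 9
  b_208 = 3;  b_209 = 1;  b_210 = 4;  b_211 = 12;  b_212 = 8;  b_213 = 7
  b_214 = 10;  b_215 = 5;  b_216 = 0;  b_217 = 0;  b_218 = 8;  b_219 = 5
  b_220 = 12;  b_221 = 10;  b_222 = 8;  b_223 = 3;  b_224 = 2;  b_225 = 3
  b_226 = 12;  b_227 = 2;  b_228 = 3;  b_229 = 1;  b_230 = 10;  b_231 = 11
  b_232 = 0;  b_233 = 3;  b_234 = 5;  b_235 = 12;  b_236 = 4;  b_237 = 4
  b_238 = 2;  b_239 = 11;  b_240 = 6;  b_241 = 10;  b_242 = 2;  b_243 = 7
  b_244 = 9;  b_245 = 6;  b_246 = 9;  b_247 = 4;  b_248 = 3;  b_249 = 2
  b_250 = 11;  b_251 = 10;  b_252 = 4;  b_253 = 7;  b_254 = 1;  b_255 = 7
  b_256 = 3;  b_257 = 9;  b_258 = 10;  b_259 = 2;  b_260 = 9;  b_261 = 8
  b_262 = 3;  b_263 = 4;  b_264 = 9;  b_265 = 6;  b_266 = 3;  b_267 = 3
  b_268 = 10;  b_269 = 8;  b_270 = 10;  b_271 = 5;  b_272 = 12;  b_273 = 1
  b_274 = 0
b_275 = 7·0 + 2·1 + 9·12 + 8·5 = 7
b_276 = 7·7 + 2·0 + 9·1 + 8·12 = 11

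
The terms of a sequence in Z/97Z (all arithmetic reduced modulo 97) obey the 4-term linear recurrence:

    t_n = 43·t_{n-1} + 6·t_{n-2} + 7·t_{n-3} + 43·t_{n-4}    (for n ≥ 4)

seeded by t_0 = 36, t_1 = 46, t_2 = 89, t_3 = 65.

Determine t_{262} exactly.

43

t_4 = 43·65 + 6·89 + 7·46 + 43·36 = 58
t_5 = 43·58 + 6·65 + 7·89 + 43·46 = 53
t_6 = 43·53 + 6·58 + 7·65 + 43·89 = 22
t_7 = 43·22 + 6·53 + 7·58 + 43·65 = 3
t_8 = 43·3 + 6·22 + 7·53 + 43·58 = 22
t_9 = 43·22 + 6·3 + 7·22 + 43·53 = 2
Continuing the recurrence:
  t_10 = 21;  t_11 = 34;  t_12 = 26;  t_13 = 3;  t_14 = 68;  t_15 = 27
  t_16 = 89;  t_17 = 35;  t_18 = 11;  t_19 = 42;  t_20 = 27;  t_21 = 85
  t_22 = 25;  t_23 = 88;  t_24 = 64;  t_25 = 29;  t_26 = 24;  t_27 = 6
  t_28 = 59;  t_29 = 11;  t_30 = 58;  t_31 = 30;  t_32 = 81;  t_33 = 80
  t_34 = 34;  t_35 = 16;  t_36 = 85;  t_37 = 57;  t_38 = 73;  t_39 = 11
  t_40 = 18;  t_41 = 19;  t_42 = 67;  t_43 = 5;  t_44 = 69;  t_45 = 15
  t_46 = 95;  t_47 = 23;  t_48 = 72;  t_49 = 82;  t_50 = 56;  t_51 = 28
  t_52 = 69;  t_53 = 69;  t_54 = 68;  t_55 = 78;  t_56 = 34;  t_57 = 38
  t_58 = 70;  t_59 = 40;  t_60 = 85;  t_61 = 5;  t_62 = 38;  t_63 = 2
  t_64 = 27;  t_65 = 5;  t_66 = 85;  t_67 = 80;  t_68 = 5;  t_69 = 50
  t_70 = 90;  t_71 = 79;  t_72 = 40;  t_73 = 27;  t_74 = 4;  t_75 = 34
  t_76 = 0;  t_77 = 35;  t_78 = 72;  t_79 = 15;  t_80 = 61;  t_81 = 66
  t_82 = 3;  t_83 = 45;  t_84 = 91;  t_85 = 58;  t_86 = 89;  t_87 = 54
  t_88 = 94;  t_89 = 14;  t_90 = 36;  t_91 = 53;  t_92 = 39;  t_93 = 36
  t_94 = 15;  t_95 = 18;  t_96 = 77;  t_97 = 28;  t_98 = 12;  t_99 = 57
  t_100 = 16;  t_101 = 87;  t_102 = 96;  t_103 = 35;  t_104 = 80;  t_105 = 12
  t_106 = 34;  t_107 = 10;  t_108 = 84;  t_109 = 61;  t_110 = 3;  t_111 = 58
  t_112 = 52;  t_113 = 87;  t_114 = 29;  t_115 = 68;  t_116 = 26;  t_117 = 38
  t_118 = 21;  t_119 = 66;  t_120 = 80;  t_121 = 88;  t_122 = 3;  t_123 = 78
  t_124 = 56;  t_125 = 85;  t_126 = 10;  t_127 = 30;  t_128 = 85;  t_129 = 91
  t_130 = 19;  t_131 = 47;  t_132 = 25;  t_133 = 68;  t_134 = 49;  t_135 = 55
  t_136 = 39;  t_137 = 36;  t_138 = 6;  t_139 = 8;  t_140 = 78;  t_141 = 45
  t_142 = 1;  t_143 = 39;  t_144 = 17;  t_145 = 94;  t_146 = 95;  t_147 = 43
  t_148 = 25;  t_149 = 26;  t_150 = 28;  t_151 = 86;  t_152 = 79;  t_153 = 86
  t_154 = 61;  t_155 = 18;  t_156 = 95;  t_157 = 73;  t_158 = 56;  t_159 = 17
  t_160 = 37;  t_161 = 83;  t_162 = 13;  t_163 = 10;  t_164 = 61;  t_165 = 38
  t_166 = 10;  t_167 = 60;  t_168 = 0;  t_169 = 27;  t_170 = 71;  t_171 = 72
  t_172 = 25;  t_173 = 61;  t_174 = 25;  t_175 = 56;  t_176 = 83;  t_177 = 10
  t_178 = 67;  t_179 = 13;  t_180 = 41;  t_181 = 24;  t_182 = 79;  t_183 = 22
  t_184 = 53;  t_185 = 19;  t_186 = 30;  t_187 = 5;  t_188 = 91;  t_189 = 23
  t_190 = 47;  t_191 = 4;  t_192 = 66;  t_193 = 9;  t_194 = 19;  t_195 = 50
  t_196 = 24;  t_197 = 9;  t_198 = 49;  t_199 = 17;  t_200 = 83;  t_201 = 36
  t_202 = 4;  t_203 = 51;  t_204 = 24;  t_205 = 4;  t_206 = 69;  t_207 = 17
  t_208 = 71;  t_209 = 27;  t_210 = 17;  t_211 = 84;  t_212 = 69;  t_213 = 95
  t_214 = 95;  t_215 = 20;  t_216 = 18;  t_217 = 18;  t_218 = 63;  t_219 = 20
  t_220 = 4;  t_221 = 52;  t_222 = 65;  t_223 = 18;  t_224 = 51;  t_225 = 45
  t_226 = 21;  t_227 = 73;  t_228 = 50;  t_229 = 14;  t_230 = 85;  t_231 = 50
  t_232 = 58;  t_233 = 14;  t_234 = 8;  t_235 = 74;  t_236 = 2;  t_237 = 24
  t_238 = 63;  t_239 = 35;  t_240 = 3;  t_241 = 66;  t_242 = 87;  t_243 = 37
  t_244 = 85;  t_245 = 49;  t_246 = 21;  t_247 = 85;  t_248 = 19;  t_249 = 89
  t_250 = 7;  t_251 = 64;  t_252 = 63;  t_253 = 82;  t_254 = 94;  t_255 = 64
  t_256 = 3;  t_257 = 41;  t_258 = 63;  t_259 = 5;  t_260 = 39
t_261 = 43·39 + 6·5 + 7·63 + 43·41 = 31
t_262 = 43·31 + 6·39 + 7·5 + 43·63 = 43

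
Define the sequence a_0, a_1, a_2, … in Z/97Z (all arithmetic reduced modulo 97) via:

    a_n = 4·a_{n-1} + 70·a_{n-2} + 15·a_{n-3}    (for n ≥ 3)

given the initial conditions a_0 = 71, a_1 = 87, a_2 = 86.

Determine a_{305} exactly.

79

a_3 = 4·86 + 70·87 + 15·71 = 30
a_4 = 4·30 + 70·86 + 15·87 = 73
a_5 = 4·73 + 70·30 + 15·86 = 93
a_6 = 4·93 + 70·73 + 15·30 = 15
a_7 = 4·15 + 70·93 + 15·73 = 2
a_8 = 4·2 + 70·15 + 15·93 = 28
Continuing the recurrence:
  a_9 = 89;  a_10 = 18;  a_11 = 29;  a_12 = 92;  a_13 = 49;  a_14 = 87
  a_15 = 17;  a_16 = 6;  a_17 = 94;  a_18 = 81;  a_19 = 10;  a_20 = 39
  a_21 = 34;  a_22 = 9;  a_23 = 91;  a_24 = 49;  a_25 = 8;  a_26 = 74
  a_27 = 39;  a_28 = 24;  a_29 = 56;  a_30 = 64;  a_31 = 74;  a_32 = 87
  a_33 = 86;  a_34 = 75;  a_35 = 59;  a_36 = 83;  a_37 = 58;  a_38 = 40
  a_39 = 33;  a_40 = 19;  a_41 = 76;  a_42 = 92;  a_43 = 56;  a_44 = 44
  a_45 = 44;  a_46 = 22;  a_47 = 45;  a_48 = 52;  a_49 = 2;  a_50 = 55
  a_51 = 73;  a_52 = 1;  a_53 = 22;  a_54 = 89;  a_55 = 68;  a_56 = 42
  a_57 = 55;  a_58 = 9;  a_59 = 54;  a_60 = 22;  a_61 = 26;  a_62 = 29
  a_63 = 35;  a_64 = 38;  a_65 = 30;  a_66 = 7;  a_67 = 79;  a_68 = 92
  a_69 = 86;  a_70 = 15;  a_71 = 88;  a_72 = 73;  a_73 = 81;  a_74 = 61
  a_75 = 25;  a_76 = 56;  a_77 = 76;  a_78 = 40;  a_79 = 15;  a_80 = 23
  a_81 = 93;  a_82 = 73;  a_83 = 66;  a_84 = 76;  a_85 = 5;  a_86 = 25
  a_87 = 38;  a_88 = 37;  a_89 = 79;  a_90 = 81;  a_91 = 7;  a_92 = 93
  a_93 = 40;  a_94 = 82;  a_95 = 61;  a_96 = 85;  a_97 = 20;  a_98 = 58
  a_99 = 94;  a_100 = 80;  a_101 = 10;  a_102 = 66;  a_103 = 30;  a_104 = 40
  a_105 = 49;  a_106 = 51;  a_107 = 63;  a_108 = 95;  a_109 = 26;  a_110 = 36
  a_111 = 91;  a_112 = 73;  a_113 = 24;  a_114 = 72;  a_115 = 56;  a_116 = 95
  a_117 = 45;  a_118 = 7;  a_119 = 44;  a_120 = 80;  a_121 = 13;  a_122 = 7
  a_123 = 4;  a_124 = 22;  a_125 = 85;  a_126 = 0;  a_127 = 72;  a_128 = 11
  a_129 = 40;  a_130 = 70;  a_131 = 44;  a_132 = 50;  a_133 = 62;  a_134 = 43
  a_135 = 24;  a_136 = 59;  a_137 = 39;  a_138 = 87;  a_139 = 83;  a_140 = 23
  a_141 = 29;  a_142 = 61;  a_143 = 0;  a_144 = 49;  a_145 = 44;  a_146 = 17
  a_147 = 3;  a_148 = 19;  a_149 = 56;  a_150 = 47;  a_151 = 28;  a_152 = 71
  a_153 = 39;  a_154 = 17;  a_155 = 80;  a_156 = 58;  a_157 = 73;  a_158 = 23
  a_159 = 58;  a_160 = 27;  a_161 = 51;  a_162 = 54;  a_163 = 20;  a_164 = 66
  a_165 = 49;  a_166 = 72;  a_167 = 52;  a_168 = 66;  a_169 = 37;  a_170 = 19
  a_171 = 67;  a_172 = 19;  a_173 = 7;  a_174 = 35;  a_175 = 42;  a_176 = 7
  a_177 = 1;  a_178 = 57;  a_179 = 15;  a_180 = 88;  a_181 = 26;  a_182 = 87
  a_183 = 93;  a_184 = 62;  a_185 = 12;  a_186 = 60;  a_187 = 70;  a_188 = 4
  a_189 = 93;  a_190 = 53;  a_191 = 89;  a_192 = 29;  a_193 = 60;  a_194 = 16
  a_195 = 43;  a_196 = 58;  a_197 = 87;  a_198 = 9;  a_199 = 12;  a_200 = 43
  a_201 = 80;  a_202 = 18;  a_203 = 12;  a_204 = 83;  a_205 = 84;  a_206 = 21
  a_207 = 31;  a_208 = 41;  a_209 = 30;  a_210 = 60;  a_211 = 45;  a_212 = 77
  a_213 = 90;  a_214 = 23;  a_215 = 78;  a_216 = 71;  a_217 = 75;  a_218 = 38
  a_219 = 65;  a_220 = 68;  a_221 = 57;  a_222 = 46;  a_223 = 53;  a_224 = 19
  a_225 = 14;  a_226 = 47;  a_227 = 95;  a_228 = 0;  a_229 = 80;  a_230 = 96
  a_231 = 67;  a_232 = 40;  a_233 = 82;  a_234 = 59;  a_235 = 77;  a_236 = 42
  a_237 = 41;  a_238 = 88;  a_239 = 69;  a_240 = 67;  a_241 = 16;  a_242 = 66
  a_243 = 61;  a_244 = 60;  a_245 = 68;  a_246 = 52;  a_247 = 48;  a_248 = 2
  a_249 = 74;  a_250 = 89;  a_251 = 37;  a_252 = 19;  a_253 = 24;  a_254 = 41
  a_255 = 92;  a_256 = 9;  a_257 = 10;  a_258 = 13;  a_259 = 14;  a_260 = 49
  a_261 = 13;  a_262 = 6;  a_263 = 20;  a_264 = 16;  a_265 = 2;  a_266 = 70
  a_267 = 78;  a_268 = 4;  a_269 = 27;  a_270 = 6;  a_271 = 34;  a_272 = 88
  a_273 = 9;  a_274 = 13;  a_275 = 62;  a_276 = 32;  a_277 = 7;  a_278 = 94
  a_279 = 85;  a_280 = 41;  a_281 = 55;  a_282 = 0;  a_283 = 3;  a_284 = 61
  a_285 = 66;  a_286 = 20;  a_287 = 86;  a_288 = 18;  a_289 = 87;  a_290 = 85
  a_291 = 7;  a_292 = 8;  a_293 = 51;  a_294 = 93;  a_295 = 85;  a_296 = 49
  a_297 = 72;  a_298 = 46;  a_299 = 42;  a_300 = 6;  a_301 = 65;  a_302 = 49
  a_303 = 83
a_304 = 4·83 + 70·49 + 15·65 = 81
a_305 = 4·81 + 70·83 + 15·49 = 79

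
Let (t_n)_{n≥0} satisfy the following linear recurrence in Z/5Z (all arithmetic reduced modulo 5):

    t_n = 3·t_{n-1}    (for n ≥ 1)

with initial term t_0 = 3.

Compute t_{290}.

t_1 = 3·3 = 4
t_2 = 3·4 = 2
t_3 = 3·2 = 1
t_4 = 3·1 = 3
(t_4) = (3) = (t_0), so the sequence has period 4.
290 ≡ 2 (mod 4), hence t_290 = t_2 = 2.

2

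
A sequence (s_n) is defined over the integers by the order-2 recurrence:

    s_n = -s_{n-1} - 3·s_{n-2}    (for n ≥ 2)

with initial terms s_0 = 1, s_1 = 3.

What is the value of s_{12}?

-1239

s_2 = -1·3 + -3·1 = -6
s_3 = -1·-6 + -3·3 = -3
s_4 = -1·-3 + -3·-6 = 21
s_5 = -1·21 + -3·-3 = -12
s_6 = -1·-12 + -3·21 = -51
s_7 = -1·-51 + -3·-12 = 87
s_8 = -1·87 + -3·-51 = 66
s_9 = -1·66 + -3·87 = -327
s_10 = -1·-327 + -3·66 = 129
s_11 = -1·129 + -3·-327 = 852
s_12 = -1·852 + -3·129 = -1239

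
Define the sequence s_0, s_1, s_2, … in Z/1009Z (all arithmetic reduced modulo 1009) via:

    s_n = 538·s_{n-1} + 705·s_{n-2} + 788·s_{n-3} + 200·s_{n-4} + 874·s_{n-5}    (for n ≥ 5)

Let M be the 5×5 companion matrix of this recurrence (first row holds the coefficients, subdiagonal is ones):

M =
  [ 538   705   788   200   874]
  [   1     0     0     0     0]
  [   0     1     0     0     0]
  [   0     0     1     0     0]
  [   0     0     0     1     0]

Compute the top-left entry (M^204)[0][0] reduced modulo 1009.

549

(M^204)[0][0] is the top entry after applying M 204 times to the unit state (1, 0, 0, 0, 0). Equivalently it is h_{208} for the auxiliary sequence (h_n) obeying the same recurrence with h_4 = 1 and h_i = 0 for 0 ≤ i < 4:
h_5 = 538·1 + 705·0 + 788·0 + 200·0 + 874·0 = 538
h_6 = 538·538 + 705·1 + 788·0 + 200·0 + 874·0 = 566
h_7 = 538·566 + 705·538 + 788·1 + 200·0 + 874·0 = 484
h_8 = 538·484 + 705·566 + 788·538 + 200·1 + 874·0 = 909
h_9 = 538·909 + 705·484 + 788·566 + 200·538 + 874·1 = 396
h_10 = 538·396 + 705·909 + 788·484 + 200·566 + 874·538 = 479
Continuing the recurrence:
  h_11 = 206;  h_12 = 210;  h_13 = 873;  h_14 = 57;  h_15 = 117;  h_16 = 63
  h_17 = 809;  h_18 = 249;  h_19 = 798;  h_20 = 114;  h_21 = 753;  h_22 = 488
  h_23 = 226;  h_24 = 377;  h_25 = 44;  h_26 = 359;  h_27 = 94;  h_28 = 818
  h_29 = 491;  h_30 = 32;  h_31 = 569;  h_32 = 778;  h_33 = 270;  h_34 = 589
  h_35 = 814;  h_36 = 516;  h_37 = 303;  h_38 = 434;  h_39 = 648;  h_40 = 766
  h_41 = 161;  h_42 = 619;  h_43 = 146;  h_44 = 222;  h_45 = 231;  h_46 = 464
  h_47 = 306;  h_48 = 238;  h_49 = 165;  h_50 = 317;  h_51 = 763;  h_52 = 422
  h_53 = 563;  h_54 = 694;  h_55 = 819;  h_56 = 853;  h_57 = 195;  h_58 = 833
  h_59 = 59;  h_60 = 277;  h_61 = 1003;  h_62 = 449;  h_63 = 794;  h_64 = 413
  h_65 = 398;  h_66 = 681;  h_67 = 48;  h_68 = 880;  h_69 = 231;  h_70 = 259
  h_71 = 157;  h_72 = 92;  h_73 = 72;  h_74 = 722;  h_75 = 600;  h_76 = 858
  h_77 = 542;  h_78 = 556;  h_79 = 569;  h_80 = 962;  h_81 = 366;  h_82 = 379
  h_83 = 505;  h_84 = 472;  h_85 = 347;  h_86 = 361;  h_87 = 956;  h_88 = 972
  h_89 = 807;  h_90 = 180;  h_91 = 136;  h_92 = 287;  h_93 = 544;  h_94 = 514
  h_95 = 179;  h_96 = 122;  h_97 = 978;  h_98 = 611;  h_99 = 115;  h_100 = 256
  h_101 = 562;  h_102 = 604;  h_103 = 710;  h_104 = 865;  h_105 = 158;  h_106 = 656
  h_107 = 643;  h_108 = 59;  h_109 = 638;  h_110 = 465;  h_111 = 481;  h_112 = 297
  h_113 = 162;  h_114 = 355;  h_115 = 558;  h_116 = 606;  h_117 = 625;  h_118 = 145
  h_119 = 388;  h_120 = 770;  h_121 = 717;  h_122 = 453;  h_123 = 375;  h_124 = 138
  h_125 = 481;  h_126 = 622;  h_127 = 229;  h_128 = 534;  h_129 = 380;  h_130 = 510
  h_131 = 658;  h_132 = 168;  h_133 = 505;  h_134 = 784;  h_135 = 275;  h_136 = 74
  h_137 = 510;  h_138 = 241;  h_139 = 252;  h_140 = 934;  h_141 = 493;  h_142 = 811
  h_143 = 24;  h_144 = 896;  h_145 = 646;  h_146 = 29;  h_147 = 837;  h_148 = 454
  h_149 = 716;  h_150 = 985;  h_151 = 69;  h_152 = 202;  h_153 = 357;  h_154 = 832
  h_155 = 714;  h_156 = 654;  h_157 = 99;  h_158 = 513;  h_159 = 674;  h_160 = 238
  h_161 = 598;  h_162 = 970;  h_163 = 874;  h_164 = 793;  h_165 = 741;  h_166 = 9
  h_167 = 316;  h_168 = 734;  h_169 = 978;  h_170 = 760;  h_171 = 240;  h_172 = 999
  h_173 = 551;  h_174 = 32;  h_175 = 131;  h_176 = 434;  h_177 = 491;  h_178 = 980
  h_179 = 233;  h_180 = 937;  h_181 = 18;  h_182 = 822;  h_183 = 709;  h_184 = 1001
  h_185 = 283;  h_186 = 545;  h_187 = 643;  h_188 = 216;  h_189 = 240;  h_190 = 220
  h_191 = 221;  h_192 = 778;  h_193 = 738;  h_194 = 193;  h_195 = 528;  h_196 = 385
  h_197 = 121;  h_198 = 392;  h_199 = 69;  h_200 = 860;  h_201 = 381;  h_202 = 444
  h_203 = 822;  h_204 = 306;  h_205 = 714;  h_206 = 506
h_207 = 538·506 + 705·714 + 788·306 + 200·822 + 874·444 = 187
h_208 = 538·187 + 705·506 + 788·714 + 200·306 + 874·822 = 549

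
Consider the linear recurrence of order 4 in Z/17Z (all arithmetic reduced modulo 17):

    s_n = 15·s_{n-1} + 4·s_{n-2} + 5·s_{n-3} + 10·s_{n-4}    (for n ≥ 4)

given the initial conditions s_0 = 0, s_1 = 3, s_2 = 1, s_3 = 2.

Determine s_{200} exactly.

3

s_4 = 15·2 + 4·1 + 5·3 + 10·0 = 15
s_5 = 15·15 + 4·2 + 5·1 + 10·3 = 13
s_6 = 15·13 + 4·15 + 5·2 + 10·1 = 3
s_7 = 15·3 + 4·13 + 5·15 + 10·2 = 5
s_8 = 15·5 + 4·3 + 5·13 + 10·15 = 13
s_9 = 15·13 + 4·5 + 5·3 + 10·13 = 3
Continuing the recurrence:
  s_10 = 16;  s_11 = 10;  s_12 = 2;  s_13 = 10;  s_14 = 11;  s_15 = 9
  s_16 = 11;  s_17 = 16;  s_18 = 14;  s_19 = 11;  s_20 = 3;  s_21 = 13
  s_22 = 11;  s_23 = 2;  s_24 = 16;  s_25 = 8;  s_26 = 15;  s_27 = 0
  s_28 = 5;  s_29 = 9;  s_30 = 16;  s_31 = 12;  s_32 = 16;  s_33 = 16
  s_34 = 14;  s_35 = 15;  s_36 = 11;  s_37 = 13;  s_38 = 12;  s_39 = 12
  s_40 = 12;  s_41 = 10;  s_42 = 4;  s_43 = 8;  s_44 = 0;  s_45 = 16
  s_46 = 14;  s_47 = 14;  s_48 = 6;  s_49 = 2;  s_50 = 9;  s_51 = 7
  s_52 = 7;  s_53 = 11;  s_54 = 12;  s_55 = 6;  s_56 = 8;  s_57 = 8
  s_58 = 13;  s_59 = 4;  s_60 = 11;  s_61 = 3;  s_62 = 1;  s_63 = 3
  s_64 = 4;  s_65 = 5;  s_66 = 14;  s_67 = 8;  s_68 = 3;  s_69 = 10
  s_70 = 2;  s_71 = 12;  s_72 = 13;  s_73 = 13;  s_74 = 4;  s_75 = 8
  s_76 = 8;  s_77 = 13;  s_78 = 1;  s_79 = 0;  s_80 = 13;  s_81 = 7
  s_82 = 14;  s_83 = 14;  s_84 = 6;  s_85 = 14;  s_86 = 2;  s_87 = 1
  s_88 = 0;  s_89 = 1;  s_90 = 6;  s_91 = 2;  s_92 = 8;  s_93 = 15
  s_94 = 4;  s_95 = 10;  s_96 = 15;  s_97 = 10;  s_98 = 11;  s_99 = 6
  s_100 = 11;  s_101 = 4;  s_102 = 6;  s_103 = 0;  s_104 = 1;  s_105 = 0
  s_106 = 13;  s_107 = 13;  s_108 = 2;  s_109 = 11;  s_110 = 11;  s_111 = 9
  s_112 = 16;  s_113 = 16;  s_114 = 0;  s_115 = 13;  s_116 = 10;  s_117 = 5
  s_118 = 10;  s_119 = 10;  s_120 = 9;  s_121 = 3;  s_122 = 10;  s_123 = 1
  s_124 = 7;  s_125 = 2;  s_126 = 10;  s_127 = 16;  s_128 = 3;  s_129 = 9
  s_130 = 4;  s_131 = 16;  s_132 = 8;  s_133 = 5;  s_134 = 6;  s_135 = 4
  s_136 = 2;  s_137 = 7;  s_138 = 6;  s_139 = 15;  s_140 = 15;  s_141 = 11
  s_142 = 3;  s_143 = 8;  s_144 = 14;  s_145 = 10;  s_146 = 4;  s_147 = 12
  s_148 = 12;  s_149 = 8;  s_150 = 13;  s_151 = 16;  s_152 = 10;  s_153 = 2
  s_154 = 8;  s_155 = 15;  s_156 = 10;  s_157 = 15;  s_158 = 12;  s_159 = 15
  s_160 = 6;  s_161 = 3;  s_162 = 9;  s_163 = 4;  s_164 = 1;  s_165 = 4
  s_166 = 4;  s_167 = 2;  s_168 = 8;  s_169 = 1;  s_170 = 12;  s_171 = 6
  s_172 = 2;  s_173 = 5;  s_174 = 12;  s_175 = 15;  s_176 = 12;  s_177 = 10
  s_178 = 2;  s_179 = 8;  s_180 = 9;  s_181 = 5;  s_182 = 1;  s_183 = 7
  s_184 = 3;  s_185 = 9;  s_186 = 5;  s_187 = 9;  s_188 = 9;  s_189 = 14
  s_190 = 1;  s_191 = 2;  s_192 = 7;  s_193 = 3;  s_194 = 8;  s_195 = 0
  s_196 = 15;  s_197 = 6;  s_198 = 9
s_199 = 15·9 + 4·6 + 5·15 + 10·0 = 13
s_200 = 15·13 + 4·9 + 5·6 + 10·15 = 3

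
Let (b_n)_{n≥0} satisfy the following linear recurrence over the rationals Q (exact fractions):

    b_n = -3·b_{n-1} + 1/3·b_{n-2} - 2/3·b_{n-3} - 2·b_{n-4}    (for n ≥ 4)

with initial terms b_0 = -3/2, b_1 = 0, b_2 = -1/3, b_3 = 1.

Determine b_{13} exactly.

4360921/729

b_4 = -3·1 + 1/3·-1/3 + -2/3·0 + -2·-3/2 = -1/9
b_5 = -3·-1/9 + 1/3·1 + -2/3·-1/3 + -2·0 = 8/9
b_6 = -3·8/9 + 1/3·-1/9 + -2/3·1 + -2·-1/3 = -73/27
b_7 = -3·-73/27 + 1/3·8/9 + -2/3·-1/9 + -2·1 = 175/27
b_8 = -3·175/27 + 1/3·-73/27 + -2/3·8/9 + -2·-1/9 = -1678/81
b_9 = -3·-1678/81 + 1/3·175/27 + -2/3·-73/27 + -2·8/9 = 193/3
b_10 = -3·193/3 + 1/3·-1678/81 + -2/3·175/27 + -2·-73/27 = -48313/243
b_11 = -3·-48313/243 + 1/3·193/3 + -2/3·-1678/81 + -2·175/27 = 150356/243
b_12 = -3·150356/243 + 1/3·-48313/243 + -2/3·193/3 + -2·-1678/81 = -1402579/729
b_13 = -3·-1402579/729 + 1/3·150356/243 + -2/3·-48313/243 + -2·193/3 = 4360921/729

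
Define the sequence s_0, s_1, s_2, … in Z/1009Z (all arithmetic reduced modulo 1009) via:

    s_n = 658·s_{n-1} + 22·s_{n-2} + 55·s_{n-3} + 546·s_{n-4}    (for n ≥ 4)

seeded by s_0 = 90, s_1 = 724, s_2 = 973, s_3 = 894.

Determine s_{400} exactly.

s_4 = 658·894 + 22·973 + 55·724 + 546·90 = 390
s_5 = 658·390 + 22·894 + 55·973 + 546·724 = 645
s_6 = 658·645 + 22·390 + 55·894 + 546·973 = 382
s_7 = 658·382 + 22·645 + 55·390 + 546·894 = 208
s_8 = 658·208 + 22·382 + 55·645 + 546·390 = 173
s_9 = 658·173 + 22·208 + 55·382 + 546·645 = 207
Continuing the recurrence:
  s_10 = 820;  s_11 = 248;  s_12 = 511;  s_13 = 361;  s_14 = 813;  s_15 = 109
  s_16 = 4;  s_17 = 655;  s_18 = 114;  s_19 = 833;  s_20 = 584;  s_21 = 667
  s_22 = 807;  s_23 = 411;  s_24 = 1008;  s_25 = 234;  s_26 = 678;  s_27 = 602
  s_28 = 585;  s_29 = 206;  s_30 = 802;  s_31 = 150;  s_32 = 97;  s_33 = 723
  s_34 = 775;  s_35 = 628;  s_36 = 339;  s_37 = 249;  s_38 = 383;  s_39 = 508
  s_40 = 655;  s_41 = 848;  s_42 = 234;  s_43 = 692;  s_44 = 41;  s_45 = 463
  s_46 = 177;  s_47 = 221;  s_48 = 408;  s_49 = 80;  s_50 = 901;  s_51 = 145
  s_52 = 349;  s_53 = 160;  s_54 = 416;  s_55 = 265;  s_56 = 465;  s_57 = 278
  s_58 = 995;  s_59 = 684;  s_60 = 536;  s_61 = 128;  s_62 = 876;  s_63 = 411
  s_64 = 150;  s_65 = 803;  s_66 = 368;  s_67 = 74;  s_68 = 224;  s_69 = 280
  s_70 = 656;  s_71 = 158;  s_72 = 823;  s_73 = 427;  s_74 = 1007;  s_75 = 369
  s_76 = 220;  s_77 = 472;  s_78 = 640;  s_79 = 327;  s_80 = 987;  s_81 = 83
  s_82 = 802;  s_83 = 574;  s_84 = 433;  s_85 = 523;  s_86 = 787;  s_87 = 849
  s_88 = 642;  s_89 = 90;  s_90 = 845;  s_91 = 431;  s_92 = 811;  s_93 = 38
  s_94 = 214;  s_95 = 826;  s_96 = 256;  s_97 = 185;  s_98 = 53;  s_99 = 529
  s_100 = 753;  s_101 = 592;  s_102 = 1004;  s_103 = 959;  s_104 = 25;  s_105 = 292
  s_106 = 541;  s_107 = 480;  s_108 = 266;  s_109 = 436;  s_110 = 45;  s_111 = 95
  s_112 = 646;  s_113 = 740;  s_114 = 193;  s_115 = 622;  s_116 = 747;  s_117 = 666
  s_118 = 958;  s_119 = 569;  s_120 = 482;  s_121 = 349;  s_122 = 526;  s_123 = 814
  s_124 = 153;  s_125 = 51;  s_126 = 605;  s_127 = 475;  s_128 = 531;  s_129 = 216
  s_130 = 720;  s_131 = 227;  s_132 = 854;  s_133 = 0;  s_134 = 613;  s_135 = 145
  s_136 = 50;  s_137 = 184;  s_138 = 705;  s_139 = 962;  s_140 = 815;  s_141 = 463
  s_142 = 647;  s_143 = 16;  s_144 = 807;  s_145 = 433;  s_146 = 960;  s_147 = 135
  s_148 = 266;  s_149 = 49;  s_150 = 603;  s_151 = 863;  s_152 = 553;  s_153 = 837
  s_154 = 236;  s_155 = 294;  s_156 = 748;  s_157 = 1003;  s_158 = 130;  s_159 = 516
  s_160 = 779;  s_161 = 101;  s_162 = 327;  s_163 = 136;  s_164 = 873;  s_165 = 761
  s_166 = 675;  s_167 = 970;  s_168 = 174;  s_169 = 216;  s_170 = 798;  s_171 = 495
  s_172 = 136;  s_173 = 873;  s_174 = 80;  s_175 = 482;  s_176 = 254;  s_177 = 926
  s_178 = 984;  s_179 = 562;  s_180 = 883;  s_181 = 816;  s_182 = 502;  s_183 = 412
  s_184 = 929;  s_185 = 745;  s_186 = 200;  s_187 = 257;  s_188 = 280;  s_189 = 246
  s_190 = 771;  s_191 = 494;  s_192 = 897;  s_193 = 885;  s_194 = 840;  s_195 = 302
  s_196 = 901;  s_197 = 850;  s_198 = 976;  s_199 = 552;  s_200 = 149;  s_201 = 368
  s_202 = 469;  s_203 = 705;  s_204 = 672;  s_205 = 307;  s_206 = 76;  s_207 = 386
  s_208 = 760;  s_209 = 308;  s_210 = 599;  s_211 = 651;  s_212 = 651;  s_213 = 51
  s_214 = 76;  s_215 = 439;  s_216 = 1007;  s_217 = 8;  s_218 = 231;  s_219 = 266
  s_220 = 865;  s_221 = 821;  s_222 = 767;  s_223 = 178;  s_224 = 638;  s_225 = 17
  s_226 = 753;  s_227 = 528;  s_228 = 919;  s_229 = 66;  s_230 = 333;  s_231 = 413
  s_232 = 491;  s_233 = 68;  s_234 = 766;  s_235 = 268;  s_236 = 882;  s_237 = 579
  s_238 = 937;  s_239 = 778;  s_240 = 631;  s_241 = 855;  s_242 = 784;  s_243 = 310
  s_244 = 316;  s_245 = 236;  s_246 = 945;  s_247 = 388;  s_248 = 497;  s_249 = 794
  s_250 = 147;  s_251 = 227;  s_252 = 465;  s_253 = 868;  s_254 = 109;  s_255 = 193
  s_256 = 179;  s_257 = 587;  s_258 = 209;  s_259 = 292;  s_260 = 846;  s_261 = 106
  s_262 = 590;  s_263 = 195;  s_264 = 609;  s_265 = 928;  s_266 = 355;  s_267 = 461
  s_268 = 510;  s_269 = 159;  s_270 = 39;  s_271 = 162;  s_272 = 140;  s_273 = 1005
  s_274 = 382;  s_275 = 324;  s_276 = 161;  s_277 = 722;  s_278 = 728;  s_279 = 601
  s_280 = 284;  s_281 = 694;  s_282 = 478;  s_283 = 555;  s_284 = 873;  s_285 = 11
  s_286 = 122;  s_287 = 720;  s_288 = 202;  s_289 = 32;  s_290 = 542;  s_291 = 784
  s_292 = 142;  s_293 = 562;  s_294 = 627;  s_295 = 127;  s_296 = 975;  s_297 = 897
  s_298 = 435;  s_299 = 106;  s_300 = 108;  s_301 = 854;  s_302 = 448;  s_303 = 22
  s_304 = 109;  s_305 = 108;  s_306 = 436;  s_307 = 535;  s_308 = 269;  s_309 = 299
  s_310 = 956;  s_311 = 125;  s_312 = 225;  s_313 = 367;  s_314 = 375;  s_315 = 461
  s_316 = 573;  s_317 = 765;  s_318 = 430;  s_319 = 798;  s_320 = 548;  s_321 = 172
  s_322 = 302;  s_323 = 390;  s_324 = 838;  s_325 = 530;  s_326 = 586;  s_327 = 428
  s_328 = 248;  s_329 = 809;  s_330 = 417;  s_331 = 706;  s_332 = 802;  s_333 = 915
  s_334 = 324;  s_335 = 1004;  s_336 = 672;  s_337 = 926;  s_338 = 584;  s_339 = 968
  s_340 = 112;  s_341 = 65;  s_342 = 621;  s_343 = 312;  s_344 = 156;  s_345 = 564
  s_346 = 254;  s_347 = 277;  s_348 = 341;  s_349 = 463;  s_350 = 926;  s_351 = 453
  s_352 = 372;  s_353 = 493;  s_354 = 394;  s_355 = 99;  s_356 = 328;  s_357 = 314
  s_358 = 527;  s_359 = 979;  s_360 = 538;  s_361 = 841;  s_362 = 719;  s_363 = 314
  s_364 = 420;  s_365 = 24;  s_366 = 1006;  s_367 = 379;  s_368 = 681;  s_369 = 190
  s_370 = 796;  s_371 = 452;  s_372 = 994;  s_373 = 280;  s_374 = 653;  s_375 = 726
  s_376 = 838;  s_377 = 430;  s_378 = 625;  s_379 = 501;  s_380 = 253;  s_381 = 673
  s_382 = 924;  s_383 = 141;  s_384 = 694;  s_385 = 202;  s_386 = 557;  s_387 = 777
  s_388 = 409;  s_389 = 336;  s_390 = 804;  s_391 = 395;  s_392 = 766;  s_393 = 797
  s_394 = 50;  s_395 = 489;  s_396 = 940;  s_397 = 677;  s_398 = 706
s_399 = 658·706 + 22·677 + 55·940 + 546·489 = 17
s_400 = 658·17 + 22·706 + 55·677 + 546·940 = 45

45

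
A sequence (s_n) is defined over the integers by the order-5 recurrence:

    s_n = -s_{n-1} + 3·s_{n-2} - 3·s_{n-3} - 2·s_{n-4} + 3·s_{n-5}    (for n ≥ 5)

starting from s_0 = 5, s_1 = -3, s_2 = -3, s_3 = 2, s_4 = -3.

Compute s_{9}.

1040

s_5 = -1·-3 + 3·2 + -3·-3 + -2·-3 + 3·5 = 39
s_6 = -1·39 + 3·-3 + -3·2 + -2·-3 + 3·-3 = -57
s_7 = -1·-57 + 3·39 + -3·-3 + -2·2 + 3·-3 = 170
s_8 = -1·170 + 3·-57 + -3·39 + -2·-3 + 3·2 = -446
s_9 = -1·-446 + 3·170 + -3·-57 + -2·39 + 3·-3 = 1040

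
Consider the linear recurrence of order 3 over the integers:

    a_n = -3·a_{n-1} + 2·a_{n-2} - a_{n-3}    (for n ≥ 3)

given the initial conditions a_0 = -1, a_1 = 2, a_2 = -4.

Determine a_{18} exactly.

-4161480697

a_3 = -3·-4 + 2·2 + -1·-1 = 17
a_4 = -3·17 + 2·-4 + -1·2 = -61
a_5 = -3·-61 + 2·17 + -1·-4 = 221
a_6 = -3·221 + 2·-61 + -1·17 = -802
a_7 = -3·-802 + 2·221 + -1·-61 = 2909
a_8 = -3·2909 + 2·-802 + -1·221 = -10552
a_9 = -3·-10552 + 2·2909 + -1·-802 = 38276
a_10 = -3·38276 + 2·-10552 + -1·2909 = -138841
a_11 = -3·-138841 + 2·38276 + -1·-10552 = 503627
a_12 = -3·503627 + 2·-138841 + -1·38276 = -1826839
a_13 = -3·-1826839 + 2·503627 + -1·-138841 = 6626612
a_14 = -3·6626612 + 2·-1826839 + -1·503627 = -24037141
a_15 = -3·-24037141 + 2·6626612 + -1·-1826839 = 87191486
a_16 = -3·87191486 + 2·-24037141 + -1·6626612 = -316275352
a_17 = -3·-316275352 + 2·87191486 + -1·-24037141 = 1147246169
a_18 = -3·1147246169 + 2·-316275352 + -1·87191486 = -4161480697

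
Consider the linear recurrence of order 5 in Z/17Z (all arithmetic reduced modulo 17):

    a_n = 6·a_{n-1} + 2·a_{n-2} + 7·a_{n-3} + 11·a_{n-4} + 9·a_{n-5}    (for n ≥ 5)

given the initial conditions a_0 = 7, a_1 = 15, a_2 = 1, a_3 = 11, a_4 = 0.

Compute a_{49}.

14

a_5 = 6·0 + 2·11 + 7·1 + 11·15 + 9·7 = 2
a_6 = 6·2 + 2·0 + 7·11 + 11·1 + 9·15 = 14
a_7 = 6·14 + 2·2 + 7·0 + 11·11 + 9·1 = 14
a_8 = 6·14 + 2·14 + 7·2 + 11·0 + 9·11 = 4
a_9 = 6·4 + 2·14 + 7·14 + 11·2 + 9·0 = 2
a_10 = 6·2 + 2·4 + 7·14 + 11·14 + 9·2 = 1
a_11 = 6·1 + 2·2 + 7·4 + 11·14 + 9·14 = 12
a_12 = 6·12 + 2·1 + 7·2 + 11·4 + 9·14 = 3
a_13 = 6·3 + 2·12 + 7·1 + 11·2 + 9·4 = 5
a_14 = 6·5 + 2·3 + 7·12 + 11·1 + 9·2 = 13
a_15 = 6·13 + 2·5 + 7·3 + 11·12 + 9·1 = 12
a_16 = 6·12 + 2·13 + 7·5 + 11·3 + 9·12 = 2
a_17 = 6·2 + 2·12 + 7·13 + 11·5 + 9·3 = 5
a_18 = 6·5 + 2·2 + 7·12 + 11·13 + 9·5 = 0
a_19 = 6·0 + 2·5 + 7·2 + 11·12 + 9·13 = 1
a_20 = 6·1 + 2·0 + 7·5 + 11·2 + 9·12 = 1
a_21 = 6·1 + 2·1 + 7·0 + 11·5 + 9·2 = 13
a_22 = 6·13 + 2·1 + 7·1 + 11·0 + 9·5 = 13
a_23 = 6·13 + 2·13 + 7·1 + 11·1 + 9·0 = 3
a_24 = 6·3 + 2·13 + 7·13 + 11·1 + 9·1 = 2
a_25 = 6·2 + 2·3 + 7·13 + 11·13 + 9·1 = 6
a_26 = 6·6 + 2·2 + 7·3 + 11·13 + 9·13 = 15
a_27 = 6·15 + 2·6 + 7·2 + 11·3 + 9·13 = 11
a_28 = 6·11 + 2·15 + 7·6 + 11·2 + 9·3 = 0
a_29 = 6·0 + 2·11 + 7·15 + 11·6 + 9·2 = 7
a_30 = 6·7 + 2·0 + 7·11 + 11·15 + 9·6 = 15
a_31 = 6·15 + 2·7 + 7·0 + 11·11 + 9·15 = 3
a_32 = 6·3 + 2·15 + 7·7 + 11·0 + 9·11 = 9
a_33 = 6·9 + 2·3 + 7·15 + 11·7 + 9·0 = 4
a_34 = 6·4 + 2·9 + 7·3 + 11·15 + 9·7 = 2
a_35 = 6·2 + 2·4 + 7·9 + 11·3 + 9·15 = 13
a_36 = 6·13 + 2·2 + 7·4 + 11·9 + 9·3 = 15
a_37 = 6·15 + 2·13 + 7·2 + 11·4 + 9·9 = 0
a_38 = 6·0 + 2·15 + 7·13 + 11·2 + 9·4 = 9
a_39 = 6·9 + 2·0 + 7·15 + 11·13 + 9·2 = 14
a_40 = 6·14 + 2·9 + 7·0 + 11·15 + 9·13 = 10
a_41 = 6·10 + 2·14 + 7·9 + 11·0 + 9·15 = 14
a_42 = 6·14 + 2·10 + 7·14 + 11·9 + 9·0 = 12
a_43 = 6·12 + 2·14 + 7·10 + 11·14 + 9·9 = 14
a_44 = 6·14 + 2·12 + 7·14 + 11·10 + 9·14 = 0
a_45 = 6·0 + 2·14 + 7·12 + 11·14 + 9·10 = 16
a_46 = 6·16 + 2·0 + 7·14 + 11·12 + 9·14 = 10
a_47 = 6·10 + 2·16 + 7·0 + 11·14 + 9·12 = 14
a_48 = 6·14 + 2·10 + 7·16 + 11·0 + 9·14 = 2
a_49 = 6·2 + 2·14 + 7·10 + 11·16 + 9·0 = 14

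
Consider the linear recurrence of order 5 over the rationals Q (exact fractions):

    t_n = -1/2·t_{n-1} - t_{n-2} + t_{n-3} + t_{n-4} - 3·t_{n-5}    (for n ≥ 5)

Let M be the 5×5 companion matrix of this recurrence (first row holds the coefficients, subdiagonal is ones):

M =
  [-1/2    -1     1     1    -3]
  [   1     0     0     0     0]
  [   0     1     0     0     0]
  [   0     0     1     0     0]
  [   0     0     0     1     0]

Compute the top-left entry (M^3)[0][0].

(M^3)[0][0] is the top entry after applying M 3 times to the unit state (1, 0, 0, 0, 0). Equivalently it is h_{7} for the auxiliary sequence (h_n) obeying the same recurrence with h_4 = 1 and h_i = 0 for 0 ≤ i < 4:
h_5 = -1/2·1 + -1·0 + 1·0 + 1·0 + -3·0 = -1/2
h_6 = -1/2·-1/2 + -1·1 + 1·0 + 1·0 + -3·0 = -3/4
h_7 = -1/2·-3/4 + -1·-1/2 + 1·1 + 1·0 + -3·0 = 15/8

15/8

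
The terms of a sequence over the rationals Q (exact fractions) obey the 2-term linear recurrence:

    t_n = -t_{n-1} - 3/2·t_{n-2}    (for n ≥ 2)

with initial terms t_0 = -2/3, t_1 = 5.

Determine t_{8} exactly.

-11/8

t_2 = -1·5 + -3/2·-2/3 = -4
t_3 = -1·-4 + -3/2·5 = -7/2
t_4 = -1·-7/2 + -3/2·-4 = 19/2
t_5 = -1·19/2 + -3/2·-7/2 = -17/4
t_6 = -1·-17/4 + -3/2·19/2 = -10
t_7 = -1·-10 + -3/2·-17/4 = 131/8
t_8 = -1·131/8 + -3/2·-10 = -11/8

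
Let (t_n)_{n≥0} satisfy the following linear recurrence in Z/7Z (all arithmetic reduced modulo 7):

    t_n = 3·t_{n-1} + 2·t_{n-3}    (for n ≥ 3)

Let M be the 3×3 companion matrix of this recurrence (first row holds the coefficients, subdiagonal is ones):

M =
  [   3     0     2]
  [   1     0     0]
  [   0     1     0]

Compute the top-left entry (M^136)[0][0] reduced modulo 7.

1

(M^136)[0][0] is the top entry after applying M 136 times to the unit state (1, 0, 0). Equivalently it is h_{138} for the auxiliary sequence (h_n) obeying the same recurrence with h_2 = 1 and h_i = 0 for 0 ≤ i < 2:
h_3 = 3·1 + 0·0 + 2·0 = 3
h_4 = 3·3 + 0·1 + 2·0 = 2
h_5 = 3·2 + 0·3 + 2·1 = 1
h_6 = 3·1 + 0·2 + 2·3 = 2
h_7 = 3·2 + 0·1 + 2·2 = 3
h_8 = 3·3 + 0·2 + 2·1 = 4
h_9 = 3·4 + 0·3 + 2·2 = 2
h_10 = 3·2 + 0·4 + 2·3 = 5
h_11 = 3·5 + 0·2 + 2·4 = 2
h_12 = 3·2 + 0·5 + 2·2 = 3
h_13 = 3·3 + 0·2 + 2·5 = 5
h_14 = 3·5 + 0·3 + 2·2 = 5
h_15 = 3·5 + 0·5 + 2·3 = 0
h_16 = 3·0 + 0·5 + 2·5 = 3
h_17 = 3·3 + 0·0 + 2·5 = 5
h_18 = 3·5 + 0·3 + 2·0 = 1
h_19 = 3·1 + 0·5 + 2·3 = 2
h_20 = 3·2 + 0·1 + 2·5 = 2
h_21 = 3·2 + 0·2 + 2·1 = 1
h_22 = 3·1 + 0·2 + 2·2 = 0
h_23 = 3·0 + 0·1 + 2·2 = 4
h_24 = 3·4 + 0·0 + 2·1 = 0
h_25 = 3·0 + 0·4 + 2·0 = 0
h_26 = 3·0 + 0·0 + 2·4 = 1
(h_24, h_25, h_26) = (0, 0, 1) = (h_0, h_1, h_2), so the sequence has period 24.
138 ≡ 18 (mod 24), hence h_138 = h_18 = 1.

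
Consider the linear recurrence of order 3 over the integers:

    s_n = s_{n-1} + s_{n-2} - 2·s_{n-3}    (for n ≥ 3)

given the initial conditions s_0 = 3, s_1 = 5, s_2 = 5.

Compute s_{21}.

-92

s_3 = 1·5 + 1·5 + -2·3 = 4
s_4 = 1·4 + 1·5 + -2·5 = -1
s_5 = 1·-1 + 1·4 + -2·5 = -7
s_6 = 1·-7 + 1·-1 + -2·4 = -16
s_7 = 1·-16 + 1·-7 + -2·-1 = -21
s_8 = 1·-21 + 1·-16 + -2·-7 = -23
s_9 = 1·-23 + 1·-21 + -2·-16 = -12
s_10 = 1·-12 + 1·-23 + -2·-21 = 7
s_11 = 1·7 + 1·-12 + -2·-23 = 41
s_12 = 1·41 + 1·7 + -2·-12 = 72
s_13 = 1·72 + 1·41 + -2·7 = 99
s_14 = 1·99 + 1·72 + -2·41 = 89
s_15 = 1·89 + 1·99 + -2·72 = 44
s_16 = 1·44 + 1·89 + -2·99 = -65
s_17 = 1·-65 + 1·44 + -2·89 = -199
s_18 = 1·-199 + 1·-65 + -2·44 = -352
s_19 = 1·-352 + 1·-199 + -2·-65 = -421
s_20 = 1·-421 + 1·-352 + -2·-199 = -375
s_21 = 1·-375 + 1·-421 + -2·-352 = -92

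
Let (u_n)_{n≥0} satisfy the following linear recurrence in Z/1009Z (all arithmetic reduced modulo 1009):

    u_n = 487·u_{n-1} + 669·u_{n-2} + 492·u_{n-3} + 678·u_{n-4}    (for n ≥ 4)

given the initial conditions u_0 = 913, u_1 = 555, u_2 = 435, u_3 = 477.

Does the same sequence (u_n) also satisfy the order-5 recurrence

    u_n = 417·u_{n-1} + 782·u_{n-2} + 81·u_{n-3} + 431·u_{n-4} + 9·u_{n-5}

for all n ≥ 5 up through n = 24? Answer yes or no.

Terms u_0..u_24: 913, 555, 435, 477, 770, 965, 190, 518, 949, 577, 973, 9, 514, 217, 740, 730, 180, 543, 635, 816, 603, 585, 750, 211, 560
n=5: candidate gives 49, actual u_5 = 965 ✗

no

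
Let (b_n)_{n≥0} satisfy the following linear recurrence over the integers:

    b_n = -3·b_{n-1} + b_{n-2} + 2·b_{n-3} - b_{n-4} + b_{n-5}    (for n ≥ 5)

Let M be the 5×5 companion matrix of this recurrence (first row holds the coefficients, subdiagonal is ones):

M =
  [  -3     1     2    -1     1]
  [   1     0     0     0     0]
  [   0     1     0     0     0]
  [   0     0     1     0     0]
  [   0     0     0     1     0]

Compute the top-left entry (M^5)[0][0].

-295

(M^5)[0][0] is the top entry after applying M 5 times to the unit state (1, 0, 0, 0, 0). Equivalently it is h_{9} for the auxiliary sequence (h_n) obeying the same recurrence with h_4 = 1 and h_i = 0 for 0 ≤ i < 4:
h_5 = -3·1 + 1·0 + 2·0 + -1·0 + 1·0 = -3
h_6 = -3·-3 + 1·1 + 2·0 + -1·0 + 1·0 = 10
h_7 = -3·10 + 1·-3 + 2·1 + -1·0 + 1·0 = -31
h_8 = -3·-31 + 1·10 + 2·-3 + -1·1 + 1·0 = 96
h_9 = -3·96 + 1·-31 + 2·10 + -1·-3 + 1·1 = -295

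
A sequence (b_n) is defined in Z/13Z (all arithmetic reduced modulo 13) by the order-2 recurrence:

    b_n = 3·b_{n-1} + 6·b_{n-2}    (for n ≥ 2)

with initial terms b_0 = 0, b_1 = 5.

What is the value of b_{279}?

9

b_2 = 3·5 + 6·0 = 2
b_3 = 3·2 + 6·5 = 10
b_4 = 3·10 + 6·2 = 3
b_5 = 3·3 + 6·10 = 4
b_6 = 3·4 + 6·3 = 4
b_7 = 3·4 + 6·4 = 10
Continuing the recurrence:
  b_8 = 2;  b_9 = 1;  b_10 = 2;  b_11 = 12;  b_12 = 9;  b_13 = 8
  b_14 = 0;  b_15 = 9;  b_16 = 1;  b_17 = 5;  b_18 = 8;  b_19 = 2
  b_20 = 2;  b_21 = 5;  b_22 = 1;  b_23 = 7;  b_24 = 1;  b_25 = 6
  b_26 = 11;  b_27 = 4;  b_28 = 0;  b_29 = 11;  b_30 = 7;  b_31 = 9
  b_32 = 4;  b_33 = 1;  b_34 = 1;  b_35 = 9;  b_36 = 7;  b_37 = 10
  b_38 = 7;  b_39 = 3;  b_40 = 12;  b_41 = 2;  b_42 = 0;  b_43 = 12
  b_44 = 10;  b_45 = 11;  b_46 = 2;  b_47 = 7;  b_48 = 7;  b_49 = 11
  b_50 = 10;  b_51 = 5;  b_52 = 10;  b_53 = 8;  b_54 = 6;  b_55 = 1
  b_56 = 0;  b_57 = 6;  b_58 = 5;  b_59 = 12;  b_60 = 1;  b_61 = 10
  b_62 = 10;  b_63 = 12;  b_64 = 5;  b_65 = 9;  b_66 = 5;  b_67 = 4
  b_68 = 3;  b_69 = 7;  b_70 = 0;  b_71 = 3;  b_72 = 9;  b_73 = 6
  b_74 = 7;  b_75 = 5;  b_76 = 5;  b_77 = 6;  b_78 = 9;  b_79 = 11
  b_80 = 9;  b_81 = 2;  b_82 = 8;  b_83 = 10;  b_84 = 0;  b_85 = 8
  b_86 = 11;  b_87 = 3;  b_88 = 10;  b_89 = 9;  b_90 = 9;  b_91 = 3
  b_92 = 11;  b_93 = 12;  b_94 = 11;  b_95 = 1;  b_96 = 4;  b_97 = 5
  b_98 = 0;  b_99 = 4;  b_100 = 12;  b_101 = 8;  b_102 = 5;  b_103 = 11
  b_104 = 11;  b_105 = 8;  b_106 = 12;  b_107 = 6;  b_108 = 12;  b_109 = 7
  b_110 = 2;  b_111 = 9;  b_112 = 0;  b_113 = 2;  b_114 = 6;  b_115 = 4
  b_116 = 9;  b_117 = 12;  b_118 = 12;  b_119 = 4;  b_120 = 6;  b_121 = 3
  b_122 = 6;  b_123 = 10;  b_124 = 1;  b_125 = 11;  b_126 = 0;  b_127 = 1
  b_128 = 3;  b_129 = 2;  b_130 = 11;  b_131 = 6;  b_132 = 6;  b_133 = 2
  b_134 = 3;  b_135 = 8;  b_136 = 3;  b_137 = 5;  b_138 = 7;  b_139 = 12
  b_140 = 0;  b_141 = 7;  b_142 = 8;  b_143 = 1;  b_144 = 12;  b_145 = 3
  b_146 = 3;  b_147 = 1;  b_148 = 8;  b_149 = 4;  b_150 = 8;  b_151 = 9
  b_152 = 10;  b_153 = 6;  b_154 = 0;  b_155 = 10;  b_156 = 4;  b_157 = 7
  b_158 = 6;  b_159 = 8;  b_160 = 8;  b_161 = 7;  b_162 = 4;  b_163 = 2
  b_164 = 4;  b_165 = 11;  b_166 = 5;  b_167 = 3;  b_168 = 0;  b_169 = 5
  b_170 = 2;  b_171 = 10;  b_172 = 3;  b_173 = 4;  b_174 = 4;  b_175 = 10
  b_176 = 2;  b_177 = 1;  b_178 = 2;  b_179 = 12;  b_180 = 9;  b_181 = 8
  b_182 = 0;  b_183 = 9;  b_184 = 1;  b_185 = 5;  b_186 = 8;  b_187 = 2
  b_188 = 2;  b_189 = 5;  b_190 = 1;  b_191 = 7;  b_192 = 1;  b_193 = 6
  b_194 = 11;  b_195 = 4;  b_196 = 0;  b_197 = 11;  b_198 = 7;  b_199 = 9
  b_200 = 4;  b_201 = 1;  b_202 = 1;  b_203 = 9;  b_204 = 7;  b_205 = 10
  b_206 = 7;  b_207 = 3;  b_208 = 12;  b_209 = 2;  b_210 = 0;  b_211 = 12
  b_212 = 10;  b_213 = 11;  b_214 = 2;  b_215 = 7;  b_216 = 7;  b_217 = 11
  b_218 = 10;  b_219 = 5;  b_220 = 10;  b_221 = 8;  b_222 = 6;  b_223 = 1
  b_224 = 0;  b_225 = 6;  b_226 = 5;  b_227 = 12;  b_228 = 1;  b_229 = 10
  b_230 = 10;  b_231 = 12;  b_232 = 5;  b_233 = 9;  b_234 = 5;  b_235 = 4
  b_236 = 3;  b_237 = 7;  b_238 = 0;  b_239 = 3;  b_240 = 9;  b_241 = 6
  b_242 = 7;  b_243 = 5;  b_244 = 5;  b_245 = 6;  b_246 = 9;  b_247 = 11
  b_248 = 9;  b_249 = 2;  b_250 = 8;  b_251 = 10;  b_252 = 0;  b_253 = 8
  b_254 = 11;  b_255 = 3;  b_256 = 10;  b_257 = 9;  b_258 = 9;  b_259 = 3
  b_260 = 11;  b_261 = 12;  b_262 = 11;  b_263 = 1;  b_264 = 4;  b_265 = 5
  b_266 = 0;  b_267 = 4;  b_268 = 12;  b_269 = 8;  b_270 = 5;  b_271 = 11
  b_272 = 11;  b_273 = 8;  b_274 = 12;  b_275 = 6;  b_276 = 12;  b_277 = 7
b_278 = 3·7 + 6·12 = 2
b_279 = 3·2 + 6·7 = 9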